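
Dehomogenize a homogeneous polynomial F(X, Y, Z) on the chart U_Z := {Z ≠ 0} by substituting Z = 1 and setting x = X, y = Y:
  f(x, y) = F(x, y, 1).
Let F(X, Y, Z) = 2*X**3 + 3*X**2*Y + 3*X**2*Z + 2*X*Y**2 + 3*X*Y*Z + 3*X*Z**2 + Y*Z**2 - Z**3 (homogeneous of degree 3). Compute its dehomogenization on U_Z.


f(x, y) = 2*x**3 + 3*x**2*y + 3*x**2 + 2*x*y**2 + 3*x*y + 3*x + y - 1

On U_Z we set Z = 1. Each monomial c·X^i·Y^j·Z^k in F becomes c·x^i·y^j·1^k = c·x^i·y^j.
Substituting Z = 1: F(X, Y, 1) = 2*x**3 + 3*x**2*y + 3*x**2 + 2*x*y**2 + 3*x*y + 3*x + y - 1.
Note: deg(f) ≤ deg(F) = 3; strict inequality happens when F is divisible by Z (lost terms).


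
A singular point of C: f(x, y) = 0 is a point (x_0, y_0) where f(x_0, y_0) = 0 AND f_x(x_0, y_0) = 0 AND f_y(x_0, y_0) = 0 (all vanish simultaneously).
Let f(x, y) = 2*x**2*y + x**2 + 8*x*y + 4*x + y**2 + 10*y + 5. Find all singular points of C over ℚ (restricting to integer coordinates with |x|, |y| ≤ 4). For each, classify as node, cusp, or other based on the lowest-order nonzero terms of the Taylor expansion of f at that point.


Singular points: {(-2, -1)}; classification: node.

Compute partial derivatives:
  f_x = 4*x*y + 2*x + 8*y + 4.
  f_y = 2*x**2 + 8*x + 2*y + 10.
Scan x_0 ∈ {−4, ..., 4}. For each x_0, f_y(x_0, y) is a polynomial in y; find its integer roots y ∈ {−4, ..., 4}, then test f_x and f at those candidates.
  x = -4: f_y(-4, y) = 2*y + 10; no integer root y with |y| ≤ 4.
  x = -3: f_y(-3, y) = 2*y + 4; vanishes at y ∈ {-2}. (-3, -2): f_x = 6 ≠ 0.
  x = -2: f_y(-2, y) = 2*y + 2; vanishes at y ∈ {-1}. (-2, -1): f_x = 0, f = 0 — SINGULAR.
  x = -1: f_y(-1, y) = 2*y + 4; vanishes at y ∈ {-2}. (-1, -2): f_x = -6 ≠ 0.
  x = 0: f_y(0, y) = 2*y + 10; no integer root y with |y| ≤ 4.
  x = 1: f_y(1, y) = 2*y + 20; no integer root y with |y| ≤ 4.
  x = 2: f_y(2, y) = 2*y + 34; no integer root y with |y| ≤ 4.
  x = 3: f_y(3, y) = 2*y + 52; no integer root y with |y| ≤ 4.
  x = 4: f_y(4, y) = 2*y + 74; no integer root y with |y| ≤ 4.
Only singular point on the grid: (-2, -1).
Classify: substitute x = -2 + u, y = -1 + v and expand: f = 2*u**2*v - u**2 + v**2.
No constant or linear terms (consistent with a singular point). Quadratic part: -u**2 + v**2. Cubic part: 2*u**2*v.
The quadratic part v**2 - u**2 = (v − u)(v + u) splits into two distinct linear factors, so there are two distinct tangent lines y − -1 = ±(x − -2) — this is a node (ordinary double point).
Classification: node.


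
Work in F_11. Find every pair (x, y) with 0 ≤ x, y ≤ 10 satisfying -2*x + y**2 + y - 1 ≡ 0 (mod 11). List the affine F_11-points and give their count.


Affine F_11-points: {(0, 3), (0, 7), (4, 4), (4, 6), (5, 0), (5, 10), (6, 1), (6, 9), (8, 2), (8, 8), (9, 5)}; count = 11.

For each of the 121 pairs (x, y) ∈ F_11², evaluate f(x, y) mod 11. Record the zeros.
  x = 0: [0↦10, 1↦1, 2↦5, 3↦0, 4↦8, 5↦7, 6↦8, 7↦0, 8↦5, 9↦1, 10↦10]  zeros at y ∈ {3, 7}
  x = 1: [0↦8, 1↦10, 2↦3, 3↦9, 4↦6, 5↦5, 6↦6, 7↦9, 8↦3, 9↦10, 10↦8]  zeros at y ∈ ∅
  x = 2: [0↦6, 1↦8, 2↦1, 3↦7, 4↦4, 5↦3, 6↦4, 7↦7, 8↦1, 9↦8, 10↦6]  zeros at y ∈ ∅
  x = 3: [0↦4, 1↦6, 2↦10, 3↦5, 4↦2, 5↦1, 6↦2, 7↦5, 8↦10, 9↦6, 10↦4]  zeros at y ∈ ∅
  x = 4: [0↦2, 1↦4, 2↦8, 3↦3, 4↦0, 5↦10, 6↦0, 7↦3, 8↦8, 9↦4, 10↦2]  zeros at y ∈ {4, 6}
  x = 5: [0↦0, 1↦2, 2↦6, 3↦1, 4↦9, 5↦8, 6↦9, 7↦1, 8↦6, 9↦2, 10↦0]  zeros at y ∈ {0, 10}
  x = 6: [0↦9, 1↦0, 2↦4, 3↦10, 4↦7, 5↦6, 6↦7, 7↦10, 8↦4, 9↦0, 10↦9]  zeros at y ∈ {1, 9}
  x = 7: [0↦7, 1↦9, 2↦2, 3↦8, 4↦5, 5↦4, 6↦5, 7↦8, 8↦2, 9↦9, 10↦7]  zeros at y ∈ ∅
  x = 8: [0↦5, 1↦7, 2↦0, 3↦6, 4↦3, 5↦2, 6↦3, 7↦6, 8↦0, 9↦7, 10↦5]  zeros at y ∈ {2, 8}
  x = 9: [0↦3, 1↦5, 2↦9, 3↦4, 4↦1, 5↦0, 6↦1, 7↦4, 8↦9, 9↦5, 10↦3]  zeros at y ∈ {5}
  x = 10: [0↦1, 1↦3, 2↦7, 3↦2, 4↦10, 5↦9, 6↦10, 7↦2, 8↦7, 9↦3, 10↦1]  zeros at y ∈ ∅
Collecting zeros: affine points = {(0, 3), (0, 7), (4, 4), (4, 6), (5, 0), (5, 10), (6, 1), (6, 9), (8, 2), (8, 8), (9, 5)}.
Total count |C(F_11)_aff| = 11.


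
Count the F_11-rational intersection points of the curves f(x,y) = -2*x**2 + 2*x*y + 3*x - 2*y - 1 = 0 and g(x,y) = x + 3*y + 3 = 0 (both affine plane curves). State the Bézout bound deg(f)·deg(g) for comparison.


Common zeros: {(1, 6)}; count = 1; Bézout bound = 2.

deg(f) = 2, deg(g) = 1, so Bézout bound = 2.
Scan x ∈ F_11. For each x, list the y ∈ F_11 with f(x, y) ≡ 0 and those with g(x, y) ≡ 0 (mod 11); the common zeros in that column are the intersection.
  x = 0: f ≡ 0 at y ∈ {5}; g ≡ 0 at y ∈ {10}; common: ∅.
  x = 1: f ≡ 0 at y ∈ {0, 1, 2, 3, 4, 5, 6, 7, 8, 9, 10}; g ≡ 0 at y ∈ {6}; common: {6}.
  x = 2: f ≡ 0 at y ∈ {7}; g ≡ 0 at y ∈ {2}; common: ∅.
  x = 3: f ≡ 0 at y ∈ {8}; g ≡ 0 at y ∈ {9}; common: ∅.
  x = 4: f ≡ 0 at y ∈ {9}; g ≡ 0 at y ∈ {5}; common: ∅.
  x = 5: f ≡ 0 at y ∈ {10}; g ≡ 0 at y ∈ {1}; common: ∅.
  x = 6: f ≡ 0 at y ∈ {0}; g ≡ 0 at y ∈ {8}; common: ∅.
  x = 7: f ≡ 0 at y ∈ {1}; g ≡ 0 at y ∈ {4}; common: ∅.
  x = 8: f ≡ 0 at y ∈ {2}; g ≡ 0 at y ∈ {0}; common: ∅.
  x = 9: f ≡ 0 at y ∈ {3}; g ≡ 0 at y ∈ {7}; common: ∅.
  x = 10: f ≡ 0 at y ∈ {4}; g ≡ 0 at y ∈ {3}; common: ∅.
Collecting: common zeros = {(1, 6)}, so the count is 1.
Comparison with the Bézout bound: 1 ≤ 2 = deg(f)·deg(g), as expected for curves with no common component (the affine F_11-count falls short of the bound because intersections may lie at infinity, over extension fields, or carry multiplicity).


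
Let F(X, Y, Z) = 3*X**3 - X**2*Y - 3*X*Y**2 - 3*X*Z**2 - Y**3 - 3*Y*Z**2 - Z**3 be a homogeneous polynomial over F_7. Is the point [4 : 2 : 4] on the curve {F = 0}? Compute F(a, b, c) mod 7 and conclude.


F(4,2,4) ≡ 4 (mod 7); P is NOT on the curve.

Evaluate F(4, 2, 4) term-by-term (mod 7).
  3*X**3 ↦ 3·64·1·1 = 192
  -X**2*Y ↦ -1·16·2·1 = -32
  -3*X*Y**2 ↦ -3·4·4·1 = -48
  -3*X*Z**2 ↦ -3·4·1·16 = -192
  -Y**3 ↦ -1·1·8·1 = -8
  -3*Y*Z**2 ↦ -3·1·2·16 = -96
  -Z**3 ↦ -1·1·1·64 = -64
Sum: F(4, 2, 4) = (192) + (-32) + (-48) + (-192) + (-8) + (-96) + (-64) = -248.
Reducing mod 7: -248 ≡ 4 (mod 7).
Since F(a, b, c) ≡ 4 ≠ 0 (mod 7), P does NOT lie on the curve.


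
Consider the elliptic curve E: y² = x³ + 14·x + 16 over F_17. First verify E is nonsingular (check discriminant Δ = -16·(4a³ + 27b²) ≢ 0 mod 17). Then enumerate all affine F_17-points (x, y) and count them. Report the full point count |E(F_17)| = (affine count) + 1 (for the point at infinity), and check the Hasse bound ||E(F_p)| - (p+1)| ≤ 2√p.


Affine points = {(0, 4), (0, 13), (2, 1), (2, 16), (3, 0), (4, 0), (7, 7), (7, 10), (9, 2), (9, 15), (10, 0), (12, 5), (12, 12), (13, 7), (13, 10), (14, 7), (14, 10), (16, 1), (16, 16)}; affine count = 19; |E(F_17)| = 20.

Discriminant check: Δ ∝ 4a³ + 27b² = 4·14³ + 27·16² = 4·2744 + 27·256 ≡ 4 (mod 17). Nonzero ⇒ E is nonsingular.
For each x ∈ F_17, compute rhs = x³ + 14·x + 16 mod 17, then count y ∈ F_17 with y² ≡ rhs.
  x = 0: rhs = 16, matching y values: 4, 13 (2 points).
  x = 1: rhs = 14, matching y values: none (0 points).
  x = 2: rhs = 1, matching y values: 1, 16 (2 points).
  x = 3: rhs = 0, matching y values: 0 (1 points).
  x = 4: rhs = 0, matching y values: 0 (1 points).
  x = 5: rhs = 7, matching y values: none (0 points).
  x = 6: rhs = 10, matching y values: none (0 points).
  x = 7: rhs = 15, matching y values: 7, 10 (2 points).
  x = 8: rhs = 11, matching y values: none (0 points).
  x = 9: rhs = 4, matching y values: 2, 15 (2 points).
  x = 10: rhs = 0, matching y values: 0 (1 points).
  x = 11: rhs = 5, matching y values: none (0 points).
  x = 12: rhs = 8, matching y values: 5, 12 (2 points).
  x = 13: rhs = 15, matching y values: 7, 10 (2 points).
  x = 14: rhs = 15, matching y values: 7, 10 (2 points).
  x = 15: rhs = 14, matching y values: none (0 points).
  x = 16: rhs = 1, matching y values: 1, 16 (2 points).
Total affine count: 19.
Full point count |E(F_17)| = 19 + 1 = 20.
Hasse bound: |20 − (17+1)| = |2| = 2 ≤ 2√17 ≈ 8.2462 ✓.


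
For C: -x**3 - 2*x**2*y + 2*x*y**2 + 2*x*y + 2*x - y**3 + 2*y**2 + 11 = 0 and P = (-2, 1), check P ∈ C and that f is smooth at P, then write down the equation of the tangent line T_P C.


Tangent line at P: 2*x - 19*y + 23 = 0.

Step 1: f(-2, 1) = 0, so P lies on C.
Step 2: partial derivatives
  f_x(x, y) = -3*x**2 - 4*x*y + 2*y**2 + 2*y + 2, f_y(x, y) = -2*x**2 + 4*x*y + 2*x - 3*y**2 + 4*y.
  f_x(P) = 2, f_y(P) = -19 (gradient nonzero, so P is smooth).
Step 3: tangent line at P: 2·(x − -2) + -19·(y − 1) = 0.
Expanding: 2*x - 19*y + 23 = 0.


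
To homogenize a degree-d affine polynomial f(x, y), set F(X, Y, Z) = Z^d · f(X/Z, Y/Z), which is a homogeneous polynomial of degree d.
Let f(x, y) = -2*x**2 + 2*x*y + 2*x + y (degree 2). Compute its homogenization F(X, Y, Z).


F(X, Y, Z) = -2*X**2 + 2*X*Y + 2*X*Z + Y*Z

deg(f) = 2.
Substitute x = X/Z, y = Y/Z into f, then multiply by Z^2.
  monomial -2·x^2·y^0 ↦ -2·X^2·Y^0·Z^0.
  monomial 2·x^1·y^1 ↦ 2·X^1·Y^1·Z^0.
  monomial 2·x^1·y^0 ↦ 2·X^1·Y^0·Z^1.
  monomial 1·x^0·y^1 ↦ 1·X^0·Y^1·Z^1.
Collecting: F(X, Y, Z) = -2*X**2 + 2*X*Y + 2*X*Z + Y*Z.


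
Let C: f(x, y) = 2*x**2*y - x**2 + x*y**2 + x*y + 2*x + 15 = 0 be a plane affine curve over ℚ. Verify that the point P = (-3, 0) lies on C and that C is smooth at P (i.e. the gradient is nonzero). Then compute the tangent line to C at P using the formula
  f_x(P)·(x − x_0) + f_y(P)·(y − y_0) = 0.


Tangent line at P: 8*x + 15*y + 24 = 0.

Step 1: f(-3, 0) = 0, so P lies on C.
Step 2: partial derivatives
  f_x(x, y) = 4*x*y - 2*x + y**2 + y + 2, f_y(x, y) = 2*x**2 + 2*x*y + x.
  f_x(P) = 8, f_y(P) = 15 (gradient nonzero, so P is smooth).
Step 3: tangent line at P: 8·(x − -3) + 15·(y − 0) = 0.
Expanding: 8*x + 15*y + 24 = 0.


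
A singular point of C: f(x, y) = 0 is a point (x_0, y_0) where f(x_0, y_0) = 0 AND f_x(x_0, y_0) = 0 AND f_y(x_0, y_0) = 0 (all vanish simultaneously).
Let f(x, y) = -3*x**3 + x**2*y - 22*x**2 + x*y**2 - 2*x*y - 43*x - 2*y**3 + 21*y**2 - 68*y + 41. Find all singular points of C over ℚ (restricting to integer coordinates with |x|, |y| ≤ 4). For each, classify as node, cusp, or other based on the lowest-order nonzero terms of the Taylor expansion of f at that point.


Singular points: {(-2, 3)}; classification: node.

Compute partial derivatives:
  f_x = -9*x**2 + 2*x*y - 44*x + y**2 - 2*y - 43.
  f_y = x**2 + 2*x*y - 2*x - 6*y**2 + 42*y - 68.
Scan x_0 ∈ {−4, ..., 4}. For each x_0, f_y(x_0, y) is a polynomial in y; find its integer roots y ∈ {−4, ..., 4}, then test f_x and f at those candidates.
  x = -4: f_y(-4, y) = -6*y**2 + 34*y - 44; vanishes at y ∈ {2}. (-4, 2): f_x = -27 ≠ 0.
  x = -3: f_y(-3, y) = -6*y**2 + 36*y - 53; no integer root y with |y| ≤ 4.
  x = -2: f_y(-2, y) = -6*y**2 + 38*y - 60; vanishes at y ∈ {3}. (-2, 3): f_x = 0, f = 0 — SINGULAR.
  x = -1: f_y(-1, y) = -6*y**2 + 40*y - 65; no integer root y with |y| ≤ 4.
  x = 0: f_y(0, y) = -6*y**2 + 42*y - 68; no integer root y with |y| ≤ 4.
  x = 1: f_y(1, y) = -6*y**2 + 44*y - 69; no integer root y with |y| ≤ 4.
  x = 2: f_y(2, y) = -6*y**2 + 46*y - 68; vanishes at y ∈ {2}. (2, 2): f_x = -159 ≠ 0.
  x = 3: f_y(3, y) = -6*y**2 + 48*y - 65; no integer root y with |y| ≤ 4.
  x = 4: f_y(4, y) = -6*y**2 + 50*y - 60; no integer root y with |y| ≤ 4.
Only singular point on the grid: (-2, 3).
Classify: substitute x = -2 + u, y = 3 + v and expand: f = -3*u**3 + u**2*v - u**2 + u*v**2 - 2*v**3 + v**2.
No constant or linear terms (consistent with a singular point). Quadratic part: -u**2 + v**2. Cubic part: -3*u**3 + u**2*v + u*v**2 - 2*v**3.
The quadratic part v**2 - u**2 = (v − u)(v + u) splits into two distinct linear factors, so there are two distinct tangent lines y − 3 = ±(x − -2) — this is a node (ordinary double point).
Classification: node.


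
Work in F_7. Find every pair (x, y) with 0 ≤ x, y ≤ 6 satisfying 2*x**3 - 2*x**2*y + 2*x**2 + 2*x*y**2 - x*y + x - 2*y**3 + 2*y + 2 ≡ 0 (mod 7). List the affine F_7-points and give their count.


Affine F_7-points: {(0, 5), (1, 0), (2, 0), (2, 3), (2, 6), (3, 0), (4, 6), (5, 5), (6, 2), (6, 5), (6, 6)}; count = 11.

For each of the 49 pairs (x, y) ∈ F_7², evaluate f(x, y) mod 7. Record the zeros.
  x = 0: [0↦2, 1↦2, 2↦4, 3↦3, 4↦1, 5↦0, 6↦2]  zeros at y ∈ {5}
  x = 1: [0↦0, 1↦6, 2↦4, 3↦3, 4↦5, 5↦5, 6↦5]  zeros at y ∈ {0}
  x = 2: [0↦0, 1↦1, 2↦5, 3↦0, 4↦2, 5↦6, 6↦0]  zeros at y ∈ {0, 3, 6}
  x = 3: [0↦0, 1↦6, 2↦5, 3↦6, 4↦4, 5↦1, 6↦6]  zeros at y ∈ {0}
  x = 4: [0↦5, 1↦5, 2↦2, 3↦5, 4↦2, 5↦2, 6↦0]  zeros at y ∈ {6}
  x = 5: [0↦6, 1↦3, 2↦1, 3↦2, 4↦1, 5↦0, 6↦1]  zeros at y ∈ {5}
  x = 6: [0↦1, 1↦5, 2↦0, 3↦2, 4↦6, 5↦0, 6↦0]  zeros at y ∈ {2, 5, 6}
Collecting zeros: affine points = {(0, 5), (1, 0), (2, 0), (2, 3), (2, 6), (3, 0), (4, 6), (5, 5), (6, 2), (6, 5), (6, 6)}.
Total count |C(F_7)_aff| = 11.


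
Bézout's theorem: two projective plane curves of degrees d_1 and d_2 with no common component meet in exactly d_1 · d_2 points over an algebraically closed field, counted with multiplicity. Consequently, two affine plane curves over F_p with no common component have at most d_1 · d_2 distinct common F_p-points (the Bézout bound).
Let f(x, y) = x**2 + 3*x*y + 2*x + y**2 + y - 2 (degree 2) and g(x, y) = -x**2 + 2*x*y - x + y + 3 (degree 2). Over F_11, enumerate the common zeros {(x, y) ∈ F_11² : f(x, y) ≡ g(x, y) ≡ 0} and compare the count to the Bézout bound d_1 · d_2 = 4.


Common zeros: {(2, 5), (8, 6), (10, 3)}; count = 3; Bézout bound = 4.

deg(f) = 2, deg(g) = 2, so Bézout bound = 4.
Scan x ∈ F_11. For each x, list the y ∈ F_11 with f(x, y) ≡ 0 and those with g(x, y) ≡ 0 (mod 11); the common zeros in that column are the intersection.
  x = 0: f ≡ 0 at y ∈ {1, 9}; g ≡ 0 at y ∈ {8}; common: ∅.
  x = 1: f ≡ 0 at y ∈ {3, 4}; g ≡ 0 at y ∈ {7}; common: ∅.
  x = 2: f ≡ 0 at y ∈ {5, 10}; g ≡ 0 at y ∈ {5}; common: {5}.
  x = 3: f ≡ 0 at y ∈ {5, 7}; g ≡ 0 at y ∈ {6}; common: ∅.
  x = 4: f ≡ 0 at y ∈ {0, 9}; g ≡ 0 at y ∈ {8}; common: ∅.
  x = 5: f ≡ 0 at y ∈ {0, 6}; g ≡ 0 at y ∈ ∅; common: ∅.
  x = 6: f ≡ 0 at y ∈ {1, 2}; g ≡ 0 at y ∈ {3}; common: ∅.
  x = 7: f ≡ 0 at y ∈ {4, 7}; g ≡ 0 at y ∈ {5}; common: ∅.
  x = 8: f ≡ 0 at y ∈ {2, 6}; g ≡ 0 at y ∈ {6}; common: {6}.
  x = 9: f ≡ 0 at y ∈ {8}; g ≡ 0 at y ∈ {4}; common: ∅.
  x = 10: f ≡ 0 at y ∈ {3, 10}; g ≡ 0 at y ∈ {3}; common: {3}.
Collecting: common zeros = {(2, 5), (8, 6), (10, 3)}, so the count is 3.
Comparison with the Bézout bound: 3 ≤ 4 = deg(f)·deg(g), as expected for curves with no common component (the affine F_11-count falls short of the bound because intersections may lie at infinity, over extension fields, or carry multiplicity).


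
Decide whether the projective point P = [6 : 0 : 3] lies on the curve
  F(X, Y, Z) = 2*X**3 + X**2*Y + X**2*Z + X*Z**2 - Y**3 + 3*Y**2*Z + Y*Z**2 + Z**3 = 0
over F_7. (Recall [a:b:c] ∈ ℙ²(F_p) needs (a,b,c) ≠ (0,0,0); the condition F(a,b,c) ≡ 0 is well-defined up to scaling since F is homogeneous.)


F(6,0,3) ≡ 5 (mod 7); P is NOT on the curve.

Evaluate F(6, 0, 3) term-by-term (mod 7).
  2*X**3 ↦ 2·216·1·1 = 432
  X**2*Y ↦ 1·36·0·1 = 0
  X**2*Z ↦ 1·36·1·3 = 108
  X*Z**2 ↦ 1·6·1·9 = 54
  -Y**3 ↦ -1·1·0·1 = 0
  3*Y**2*Z ↦ 3·1·0·3 = 0
  Y*Z**2 ↦ 1·1·0·9 = 0
  Z**3 ↦ 1·1·1·27 = 27
Sum: F(6, 0, 3) = (432) + (0) + (108) + (54) + (0) + (0) + (0) + (27) = 621.
Reducing mod 7: 621 ≡ 5 (mod 7).
Since F(a, b, c) ≡ 5 ≠ 0 (mod 7), P does NOT lie on the curve.


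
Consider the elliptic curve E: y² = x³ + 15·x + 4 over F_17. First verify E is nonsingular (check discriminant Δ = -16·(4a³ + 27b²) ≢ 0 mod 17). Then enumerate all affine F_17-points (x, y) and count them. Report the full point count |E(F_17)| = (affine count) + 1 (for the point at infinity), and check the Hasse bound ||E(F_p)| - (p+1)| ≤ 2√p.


Affine points = {(0, 2), (0, 15), (2, 5), (2, 12), (3, 5), (3, 12), (4, 3), (4, 14), (5, 0), (6, 2), (6, 15), (9, 1), (9, 16), (10, 7), (10, 10), (11, 2), (11, 15), (12, 5), (12, 12), (13, 4), (13, 13), (14, 0), (15, 0)}; affine count = 23; |E(F_17)| = 24.

Discriminant check: Δ ∝ 4a³ + 27b² = 4·15³ + 27·4² = 4·3375 + 27·16 ≡ 9 (mod 17). Nonzero ⇒ E is nonsingular.
For each x ∈ F_17, compute rhs = x³ + 15·x + 4 mod 17, then count y ∈ F_17 with y² ≡ rhs.
  x = 0: rhs = 4, matching y values: 2, 15 (2 points).
  x = 1: rhs = 3, matching y values: none (0 points).
  x = 2: rhs = 8, matching y values: 5, 12 (2 points).
  x = 3: rhs = 8, matching y values: 5, 12 (2 points).
  x = 4: rhs = 9, matching y values: 3, 14 (2 points).
  x = 5: rhs = 0, matching y values: 0 (1 points).
  x = 6: rhs = 4, matching y values: 2, 15 (2 points).
  x = 7: rhs = 10, matching y values: none (0 points).
  x = 8: rhs = 7, matching y values: none (0 points).
  x = 9: rhs = 1, matching y values: 1, 16 (2 points).
  x = 10: rhs = 15, matching y values: 7, 10 (2 points).
  x = 11: rhs = 4, matching y values: 2, 15 (2 points).
  x = 12: rhs = 8, matching y values: 5, 12 (2 points).
  x = 13: rhs = 16, matching y values: 4, 13 (2 points).
  x = 14: rhs = 0, matching y values: 0 (1 points).
  x = 15: rhs = 0, matching y values: 0 (1 points).
  x = 16: rhs = 5, matching y values: none (0 points).
Total affine count: 23.
Full point count |E(F_17)| = 23 + 1 = 24.
Hasse bound: |24 − (17+1)| = |6| = 6 ≤ 2√17 ≈ 8.2462 ✓.


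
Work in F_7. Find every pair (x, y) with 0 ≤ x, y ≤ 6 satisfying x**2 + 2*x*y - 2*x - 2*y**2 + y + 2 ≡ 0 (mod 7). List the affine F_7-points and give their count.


Affine F_7-points: {(4, 4)}; count = 1.

For each of the 49 pairs (x, y) ∈ F_7², evaluate f(x, y) mod 7. Record the zeros.
  x = 0: [0↦2, 1↦1, 2↦3, 3↦1, 4↦2, 5↦6, 6↦6]  zeros at y ∈ ∅
  x = 1: [0↦1, 1↦2, 2↦6, 3↦6, 4↦2, 5↦1, 6↦3]  zeros at y ∈ ∅
  x = 2: [0↦2, 1↦5, 2↦4, 3↦6, 4↦4, 5↦5, 6↦2]  zeros at y ∈ ∅
  x = 3: [0↦5, 1↦3, 2↦4, 3↦1, 4↦1, 5↦4, 6↦3]  zeros at y ∈ ∅
  x = 4: [0↦3, 1↦3, 2↦6, 3↦5, 4↦0, 5↦5, 6↦6]  zeros at y ∈ {4}
  x = 5: [0↦3, 1↦5, 2↦3, 3↦4, 4↦1, 5↦1, 6↦4]  zeros at y ∈ ∅
  x = 6: [0↦5, 1↦2, 2↦2, 3↦5, 4↦4, 5↦6, 6↦4]  zeros at y ∈ ∅
Collecting zeros: affine points = {(4, 4)}.
Total count |C(F_7)_aff| = 1.


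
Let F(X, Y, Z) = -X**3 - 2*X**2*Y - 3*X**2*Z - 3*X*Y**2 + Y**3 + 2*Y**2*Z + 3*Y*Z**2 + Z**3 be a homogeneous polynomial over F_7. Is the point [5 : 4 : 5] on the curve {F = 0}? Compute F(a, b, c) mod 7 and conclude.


F(5,4,5) ≡ 3 (mod 7); P is NOT on the curve.

Evaluate F(5, 4, 5) term-by-term (mod 7).
  -X**3 ↦ -1·125·1·1 = -125
  -2*X**2*Y ↦ -2·25·4·1 = -200
  -3*X**2*Z ↦ -3·25·1·5 = -375
  -3*X*Y**2 ↦ -3·5·16·1 = -240
  Y**3 ↦ 1·1·64·1 = 64
  2*Y**2*Z ↦ 2·1·16·5 = 160
  3*Y*Z**2 ↦ 3·1·4·25 = 300
  Z**3 ↦ 1·1·1·125 = 125
Sum: F(5, 4, 5) = (-125) + (-200) + (-375) + (-240) + (64) + (160) + (300) + (125) = -291.
Reducing mod 7: -291 ≡ 3 (mod 7).
Since F(a, b, c) ≡ 3 ≠ 0 (mod 7), P does NOT lie on the curve.


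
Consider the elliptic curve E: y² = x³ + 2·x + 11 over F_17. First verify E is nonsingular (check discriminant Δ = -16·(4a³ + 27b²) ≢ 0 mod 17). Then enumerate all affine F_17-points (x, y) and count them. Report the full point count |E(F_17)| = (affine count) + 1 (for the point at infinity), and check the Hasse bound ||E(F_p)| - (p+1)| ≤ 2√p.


Affine points = {(4, 7), (4, 10), (6, 1), (6, 16), (11, 2), (11, 15), (15, 4), (15, 13), (16, 5), (16, 12)}; affine count = 10; |E(F_17)| = 11.

Discriminant check: Δ ∝ 4a³ + 27b² = 4·2³ + 27·11² = 4·8 + 27·121 ≡ 1 (mod 17). Nonzero ⇒ E is nonsingular.
For each x ∈ F_17, compute rhs = x³ + 2·x + 11 mod 17, then count y ∈ F_17 with y² ≡ rhs.
  x = 0: rhs = 11, matching y values: none (0 points).
  x = 1: rhs = 14, matching y values: none (0 points).
  x = 2: rhs = 6, matching y values: none (0 points).
  x = 3: rhs = 10, matching y values: none (0 points).
  x = 4: rhs = 15, matching y values: 7, 10 (2 points).
  x = 5: rhs = 10, matching y values: none (0 points).
  x = 6: rhs = 1, matching y values: 1, 16 (2 points).
  x = 7: rhs = 11, matching y values: none (0 points).
  x = 8: rhs = 12, matching y values: none (0 points).
  x = 9: rhs = 10, matching y values: none (0 points).
  x = 10: rhs = 11, matching y values: none (0 points).
  x = 11: rhs = 4, matching y values: 2, 15 (2 points).
  x = 12: rhs = 12, matching y values: none (0 points).
  x = 13: rhs = 7, matching y values: none (0 points).
  x = 14: rhs = 12, matching y values: none (0 points).
  x = 15: rhs = 16, matching y values: 4, 13 (2 points).
  x = 16: rhs = 8, matching y values: 5, 12 (2 points).
Total affine count: 10.
Full point count |E(F_17)| = 10 + 1 = 11.
Hasse bound: |11 − (17+1)| = |-7| = 7 ≤ 2√17 ≈ 8.2462 ✓.


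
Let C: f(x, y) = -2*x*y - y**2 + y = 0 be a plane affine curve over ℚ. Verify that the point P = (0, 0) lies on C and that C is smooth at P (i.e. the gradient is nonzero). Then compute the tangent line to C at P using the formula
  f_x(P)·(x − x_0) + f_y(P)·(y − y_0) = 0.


Tangent line at P: y = 0.

Step 1: f(0, 0) = 0, so P lies on C.
Step 2: partial derivatives
  f_x(x, y) = -2*y, f_y(x, y) = -2*x - 2*y + 1.
  f_x(P) = 0, f_y(P) = 1 (gradient nonzero, so P is smooth).
Step 3: tangent line at P: 0·(x − 0) + 1·(y − 0) = 0.
Expanding: y = 0.


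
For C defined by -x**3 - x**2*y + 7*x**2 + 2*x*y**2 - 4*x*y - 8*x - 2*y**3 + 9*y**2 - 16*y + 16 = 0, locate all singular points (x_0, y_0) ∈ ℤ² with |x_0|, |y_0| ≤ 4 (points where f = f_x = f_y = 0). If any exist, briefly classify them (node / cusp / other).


Singular points: {(2, 2)}; classification: node.

Compute partial derivatives:
  f_x = -3*x**2 - 2*x*y + 14*x + 2*y**2 - 4*y - 8.
  f_y = -x**2 + 4*x*y - 4*x - 6*y**2 + 18*y - 16.
Scan x_0 ∈ {−4, ..., 4}. For each x_0, f_y(x_0, y) is a polynomial in y; find its integer roots y ∈ {−4, ..., 4}, then test f_x and f at those candidates.
  x = -4: f_y(-4, y) = -6*y**2 + 2*y - 16; no integer root y with |y| ≤ 4.
  x = -3: f_y(-3, y) = -6*y**2 + 6*y - 13; no integer root y with |y| ≤ 4.
  x = -2: f_y(-2, y) = -6*y**2 + 10*y - 12; no integer root y with |y| ≤ 4.
  x = -1: f_y(-1, y) = -6*y**2 + 14*y - 13; no integer root y with |y| ≤ 4.
  x = 0: f_y(0, y) = -6*y**2 + 18*y - 16; no integer root y with |y| ≤ 4.
  x = 1: f_y(1, y) = -6*y**2 + 22*y - 21; no integer root y with |y| ≤ 4.
  x = 2: f_y(2, y) = -6*y**2 + 26*y - 28; vanishes at y ∈ {2}. (2, 2): f_x = 0, f = 0 — SINGULAR.
  x = 3: f_y(3, y) = -6*y**2 + 30*y - 37; no integer root y with |y| ≤ 4.
  x = 4: f_y(4, y) = -6*y**2 + 34*y - 48; vanishes at y ∈ {3}. (4, 3): f_x = -18 ≠ 0.
Only singular point on the grid: (2, 2).
Classify: substitute x = 2 + u, y = 2 + v and expand: f = -u**3 - u**2*v - u**2 + 2*u*v**2 - 2*v**3 + v**2.
No constant or linear terms (consistent with a singular point). Quadratic part: -u**2 + v**2. Cubic part: -u**3 - u**2*v + 2*u*v**2 - 2*v**3.
The quadratic part v**2 - u**2 = (v − u)(v + u) splits into two distinct linear factors, so there are two distinct tangent lines y − 2 = ±(x − 2) — this is a node (ordinary double point).
Classification: node.


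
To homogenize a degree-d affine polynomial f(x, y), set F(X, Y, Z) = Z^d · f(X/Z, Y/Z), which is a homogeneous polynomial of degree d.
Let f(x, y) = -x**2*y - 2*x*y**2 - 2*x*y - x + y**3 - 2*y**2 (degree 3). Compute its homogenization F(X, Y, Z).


F(X, Y, Z) = -X**2*Y - 2*X*Y**2 - 2*X*Y*Z - X*Z**2 + Y**3 - 2*Y**2*Z

deg(f) = 3.
Substitute x = X/Z, y = Y/Z into f, then multiply by Z^3.
  monomial -1·x^2·y^1 ↦ -1·X^2·Y^1·Z^0.
  monomial -2·x^1·y^2 ↦ -2·X^1·Y^2·Z^0.
  monomial -2·x^1·y^1 ↦ -2·X^1·Y^1·Z^1.
  monomial -1·x^1·y^0 ↦ -1·X^1·Y^0·Z^2.
  monomial 1·x^0·y^3 ↦ 1·X^0·Y^3·Z^0.
  monomial -2·x^0·y^2 ↦ -2·X^0·Y^2·Z^1.
Collecting: F(X, Y, Z) = -X**2*Y - 2*X*Y**2 - 2*X*Y*Z - X*Z**2 + Y**3 - 2*Y**2*Z.


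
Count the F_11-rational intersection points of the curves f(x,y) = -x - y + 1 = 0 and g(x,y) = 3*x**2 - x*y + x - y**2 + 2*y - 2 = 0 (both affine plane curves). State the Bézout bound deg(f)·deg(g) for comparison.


Common zeros: {(2, 10), (9, 3)}; count = 2; Bézout bound = 2.

deg(f) = 1, deg(g) = 2, so Bézout bound = 2.
Scan x ∈ F_11. For each x, list the y ∈ F_11 with f(x, y) ≡ 0 and those with g(x, y) ≡ 0 (mod 11); the common zeros in that column are the intersection.
  x = 0: f ≡ 0 at y ∈ {1}; g ≡ 0 at y ∈ ∅; common: ∅.
  x = 1: f ≡ 0 at y ∈ {0}; g ≡ 0 at y ∈ {2, 10}; common: ∅.
  x = 2: f ≡ 0 at y ∈ {10}; g ≡ 0 at y ∈ {1, 10}; common: {10}.
  x = 3: f ≡ 0 at y ∈ {9}; g ≡ 0 at y ∈ {2, 8}; common: ∅.
  x = 4: f ≡ 0 at y ∈ {8}; g ≡ 0 at y ∈ ∅; common: ∅.
  x = 5: f ≡ 0 at y ∈ {7}; g ≡ 0 at y ∈ ∅; common: ∅.
  x = 6: f ≡ 0 at y ∈ {6}; g ≡ 0 at y ∈ ∅; common: ∅.
  x = 7: f ≡ 0 at y ∈ {5}; g ≡ 0 at y ∈ ∅; common: ∅.
  x = 8: f ≡ 0 at y ∈ {4}; g ≡ 0 at y ∈ {0, 5}; common: ∅.
  x = 9: f ≡ 0 at y ∈ {3}; g ≡ 0 at y ∈ {1, 3}; common: {3}.
  x = 10: f ≡ 0 at y ∈ {2}; g ≡ 0 at y ∈ {0, 3}; common: ∅.
Collecting: common zeros = {(2, 10), (9, 3)}, so the count is 2.
Comparison with the Bézout bound: 2 ≤ 2 = deg(f)·deg(g), as expected for curves with no common component (the bound is attained).


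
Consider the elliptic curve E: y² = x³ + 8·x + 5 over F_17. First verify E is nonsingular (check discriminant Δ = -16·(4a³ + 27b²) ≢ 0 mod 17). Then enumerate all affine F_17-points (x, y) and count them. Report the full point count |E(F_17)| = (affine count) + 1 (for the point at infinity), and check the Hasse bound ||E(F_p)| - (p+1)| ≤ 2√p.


Affine points = {(4, 4), (4, 13), (5, 0), (7, 8), (7, 9), (11, 8), (11, 9), (15, 7), (15, 10), (16, 8), (16, 9)}; affine count = 11; |E(F_17)| = 12.

Discriminant check: Δ ∝ 4a³ + 27b² = 4·8³ + 27·5² = 4·512 + 27·25 ≡ 3 (mod 17). Nonzero ⇒ E is nonsingular.
For each x ∈ F_17, compute rhs = x³ + 8·x + 5 mod 17, then count y ∈ F_17 with y² ≡ rhs.
  x = 0: rhs = 5, matching y values: none (0 points).
  x = 1: rhs = 14, matching y values: none (0 points).
  x = 2: rhs = 12, matching y values: none (0 points).
  x = 3: rhs = 5, matching y values: none (0 points).
  x = 4: rhs = 16, matching y values: 4, 13 (2 points).
  x = 5: rhs = 0, matching y values: 0 (1 points).
  x = 6: rhs = 14, matching y values: none (0 points).
  x = 7: rhs = 13, matching y values: 8, 9 (2 points).
  x = 8: rhs = 3, matching y values: none (0 points).
  x = 9: rhs = 7, matching y values: none (0 points).
  x = 10: rhs = 14, matching y values: none (0 points).
  x = 11: rhs = 13, matching y values: 8, 9 (2 points).
  x = 12: rhs = 10, matching y values: none (0 points).
  x = 13: rhs = 11, matching y values: none (0 points).
  x = 14: rhs = 5, matching y values: none (0 points).
  x = 15: rhs = 15, matching y values: 7, 10 (2 points).
  x = 16: rhs = 13, matching y values: 8, 9 (2 points).
Total affine count: 11.
Full point count |E(F_17)| = 11 + 1 = 12.
Hasse bound: |12 − (17+1)| = |-6| = 6 ≤ 2√17 ≈ 8.2462 ✓.


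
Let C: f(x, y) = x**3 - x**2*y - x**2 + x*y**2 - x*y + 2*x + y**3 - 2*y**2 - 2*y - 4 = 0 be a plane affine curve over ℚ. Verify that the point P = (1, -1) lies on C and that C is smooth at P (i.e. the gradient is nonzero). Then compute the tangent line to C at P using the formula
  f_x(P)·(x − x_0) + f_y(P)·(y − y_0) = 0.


Tangent line at P: 7*x + y - 6 = 0.

Step 1: f(1, -1) = 0, so P lies on C.
Step 2: partial derivatives
  f_x(x, y) = 3*x**2 - 2*x*y - 2*x + y**2 - y + 2, f_y(x, y) = -x**2 + 2*x*y - x + 3*y**2 - 4*y - 2.
  f_x(P) = 7, f_y(P) = 1 (gradient nonzero, so P is smooth).
Step 3: tangent line at P: 7·(x − 1) + 1·(y − -1) = 0.
Expanding: 7*x + y - 6 = 0.


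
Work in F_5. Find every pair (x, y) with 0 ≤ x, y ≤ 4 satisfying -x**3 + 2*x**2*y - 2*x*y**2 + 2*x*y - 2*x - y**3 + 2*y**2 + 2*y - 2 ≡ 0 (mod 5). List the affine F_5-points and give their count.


Affine F_5-points: {(0, 3), (1, 0), (1, 1), (1, 4), (3, 0), (3, 3)}; count = 6.

For each of the 25 pairs (x, y) ∈ F_5², evaluate f(x, y) mod 5. Record the zeros.
  x = 0: [0↦3, 1↦1, 2↦2, 3↦0, 4↦4]  zeros at y ∈ {3}
  x = 1: [0↦0, 1↦0, 2↦4, 3↦1, 4↦0]  zeros at y ∈ {0, 1, 4}
  x = 2: [0↦1, 1↦2, 2↦3, 3↦3, 4↦1]  zeros at y ∈ ∅
  x = 3: [0↦0, 1↦1, 2↦3, 3↦0, 4↦1]  zeros at y ∈ {0, 3}
  x = 4: [0↦1, 1↦1, 2↦3, 3↦1, 4↦4]  zeros at y ∈ ∅
Collecting zeros: affine points = {(0, 3), (1, 0), (1, 1), (1, 4), (3, 0), (3, 3)}.
Total count |C(F_5)_aff| = 6.


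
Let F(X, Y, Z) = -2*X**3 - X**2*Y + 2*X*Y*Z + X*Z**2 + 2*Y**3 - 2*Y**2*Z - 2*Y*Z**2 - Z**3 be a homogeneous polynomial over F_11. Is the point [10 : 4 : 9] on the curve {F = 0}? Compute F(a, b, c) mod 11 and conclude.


F(10,4,9) ≡ 2 (mod 11); P is NOT on the curve.

Evaluate F(10, 4, 9) term-by-term (mod 11).
  -2*X**3 ↦ -2·1000·1·1 = -2000
  -X**2*Y ↦ -1·100·4·1 = -400
  2*X*Y*Z ↦ 2·10·4·9 = 720
  X*Z**2 ↦ 1·10·1·81 = 810
  2*Y**3 ↦ 2·1·64·1 = 128
  -2*Y**2*Z ↦ -2·1·16·9 = -288
  -2*Y*Z**2 ↦ -2·1·4·81 = -648
  -Z**3 ↦ -1·1·1·729 = -729
Sum: F(10, 4, 9) = (-2000) + (-400) + (720) + (810) + (128) + (-288) + (-648) + (-729) = -2407.
Reducing mod 11: -2407 ≡ 2 (mod 11).
Since F(a, b, c) ≡ 2 ≠ 0 (mod 11), P does NOT lie on the curve.


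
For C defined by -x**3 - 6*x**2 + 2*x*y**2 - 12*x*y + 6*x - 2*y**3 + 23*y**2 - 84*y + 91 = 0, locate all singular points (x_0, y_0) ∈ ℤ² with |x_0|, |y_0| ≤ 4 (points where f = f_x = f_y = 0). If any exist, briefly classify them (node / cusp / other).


Singular points: {(-2, 3)}; classification: cusp.

Compute partial derivatives:
  f_x = -3*x**2 - 12*x + 2*y**2 - 12*y + 6.
  f_y = 4*x*y - 12*x - 6*y**2 + 46*y - 84.
Scan x_0 ∈ {−4, ..., 4}. For each x_0, f_y(x_0, y) is a polynomial in y; find its integer roots y ∈ {−4, ..., 4}, then test f_x and f at those candidates.
  x = -4: f_y(-4, y) = -6*y**2 + 30*y - 36; vanishes at y ∈ {2, 3}. (-4, 2): f_x = -10 ≠ 0; (-4, 3): f_x = -12 ≠ 0.
  x = -3: f_y(-3, y) = -6*y**2 + 34*y - 48; vanishes at y ∈ {3}. (-3, 3): f_x = -3 ≠ 0.
  x = -2: f_y(-2, y) = -6*y**2 + 38*y - 60; vanishes at y ∈ {3}. (-2, 3): f_x = 0, f = 0 — SINGULAR.
  x = -1: f_y(-1, y) = -6*y**2 + 42*y - 72; vanishes at y ∈ {3, 4}. (-1, 3): f_x = -3 ≠ 0; (-1, 4): f_x = -1 ≠ 0.
  x = 0: f_y(0, y) = -6*y**2 + 46*y - 84; vanishes at y ∈ {3}. (0, 3): f_x = -12 ≠ 0.
  x = 1: f_y(1, y) = -6*y**2 + 50*y - 96; vanishes at y ∈ {3}. (1, 3): f_x = -27 ≠ 0.
  x = 2: f_y(2, y) = -6*y**2 + 54*y - 108; vanishes at y ∈ {3}. (2, 3): f_x = -48 ≠ 0.
  x = 3: f_y(3, y) = -6*y**2 + 58*y - 120; vanishes at y ∈ {3}. (3, 3): f_x = -75 ≠ 0.
  x = 4: f_y(4, y) = -6*y**2 + 62*y - 132; vanishes at y ∈ {3}. (4, 3): f_x = -108 ≠ 0.
Only singular point on the grid: (-2, 3).
Classify: substitute x = -2 + u, y = 3 + v and expand: f = -u**3 + 2*u*v**2 - 2*v**3 + v**2.
No constant or linear terms (consistent with a singular point). Quadratic part: v**2. Cubic part: -u**3 + 2*u*v**2 - 2*v**3.
The quadratic part v**2 is a perfect square, so there is a single (double) tangent line v = 0, i.e. y = 3. Restricting the cubic part to that line (v = 0) leaves -u**3 ≠ 0, so f is not divisible by v and the branch is v² ≈ u**3 to lowest order — this is a cusp.
Classification: cusp.


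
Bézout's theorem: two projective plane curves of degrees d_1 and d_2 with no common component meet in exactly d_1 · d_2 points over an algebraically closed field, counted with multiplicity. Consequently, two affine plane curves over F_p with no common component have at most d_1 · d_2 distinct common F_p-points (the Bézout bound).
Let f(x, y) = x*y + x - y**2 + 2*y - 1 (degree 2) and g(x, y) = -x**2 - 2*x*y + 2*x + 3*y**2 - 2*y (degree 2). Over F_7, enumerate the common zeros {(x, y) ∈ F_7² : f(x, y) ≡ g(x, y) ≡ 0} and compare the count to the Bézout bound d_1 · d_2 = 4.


Common zeros: {(5, 5)}; count = 1; Bézout bound = 4.

deg(f) = 2, deg(g) = 2, so Bézout bound = 4.
Scan x ∈ F_7. For each x, list the y ∈ F_7 with f(x, y) ≡ 0 and those with g(x, y) ≡ 0 (mod 7); the common zeros in that column are the intersection.
  x = 0: f ≡ 0 at y ∈ {1}; g ≡ 0 at y ∈ {0, 3}; common: ∅.
  x = 1: f ≡ 0 at y ∈ {0, 3}; g ≡ 0 at y ∈ {1, 5}; common: ∅.
  x = 2: f ≡ 0 at y ∈ ∅; g ≡ 0 at y ∈ {0, 2}; common: ∅.
  x = 3: f ≡ 0 at y ∈ ∅; g ≡ 0 at y ∈ {2, 3}; common: ∅.
  x = 4: f ≡ 0 at y ∈ ∅; g ≡ 0 at y ∈ {4}; common: ∅.
  x = 5: f ≡ 0 at y ∈ {2, 5}; g ≡ 0 at y ∈ {5, 6}; common: {5}.
  x = 6: f ≡ 0 at y ∈ {4}; g ≡ 0 at y ∈ {1, 6}; common: ∅.
Collecting: common zeros = {(5, 5)}, so the count is 1.
Comparison with the Bézout bound: 1 ≤ 4 = deg(f)·deg(g), as expected for curves with no common component (the affine F_7-count falls short of the bound because intersections may lie at infinity, over extension fields, or carry multiplicity).


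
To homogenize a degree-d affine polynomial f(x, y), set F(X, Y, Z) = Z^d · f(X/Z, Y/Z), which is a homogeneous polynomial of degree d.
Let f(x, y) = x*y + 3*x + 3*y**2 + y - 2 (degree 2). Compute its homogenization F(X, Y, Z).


F(X, Y, Z) = X*Y + 3*X*Z + 3*Y**2 + Y*Z - 2*Z**2

deg(f) = 2.
Substitute x = X/Z, y = Y/Z into f, then multiply by Z^2.
  monomial 1·x^1·y^1 ↦ 1·X^1·Y^1·Z^0.
  monomial 3·x^1·y^0 ↦ 3·X^1·Y^0·Z^1.
  monomial 3·x^0·y^2 ↦ 3·X^0·Y^2·Z^0.
  monomial 1·x^0·y^1 ↦ 1·X^0·Y^1·Z^1.
  monomial -2·x^0·y^0 ↦ -2·X^0·Y^0·Z^2.
Collecting: F(X, Y, Z) = X*Y + 3*X*Z + 3*Y**2 + Y*Z - 2*Z**2.


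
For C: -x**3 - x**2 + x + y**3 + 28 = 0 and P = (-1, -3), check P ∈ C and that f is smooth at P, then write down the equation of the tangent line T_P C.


Tangent line at P: 27*y + 81 = 0.

Step 1: f(-1, -3) = 0, so P lies on C.
Step 2: partial derivatives
  f_x(x, y) = -3*x**2 - 2*x + 1, f_y(x, y) = 3*y**2.
  f_x(P) = 0, f_y(P) = 27 (gradient nonzero, so P is smooth).
Step 3: tangent line at P: 0·(x − -1) + 27·(y − -3) = 0.
Expanding: 27*y + 81 = 0.


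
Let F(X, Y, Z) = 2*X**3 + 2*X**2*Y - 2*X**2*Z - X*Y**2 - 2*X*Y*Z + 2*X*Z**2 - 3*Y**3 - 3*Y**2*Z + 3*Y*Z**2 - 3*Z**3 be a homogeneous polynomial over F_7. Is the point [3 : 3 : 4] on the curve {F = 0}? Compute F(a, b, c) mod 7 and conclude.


F(3,3,4) ≡ 6 (mod 7); P is NOT on the curve.

Evaluate F(3, 3, 4) term-by-term (mod 7).
  2*X**3 ↦ 2·27·1·1 = 54
  2*X**2*Y ↦ 2·9·3·1 = 54
  -2*X**2*Z ↦ -2·9·1·4 = -72
  -X*Y**2 ↦ -1·3·9·1 = -27
  -2*X*Y*Z ↦ -2·3·3·4 = -72
  2*X*Z**2 ↦ 2·3·1·16 = 96
  -3*Y**3 ↦ -3·1·27·1 = -81
  -3*Y**2*Z ↦ -3·1·9·4 = -108
  3*Y*Z**2 ↦ 3·1·3·16 = 144
  -3*Z**3 ↦ -3·1·1·64 = -192
Sum: F(3, 3, 4) = (54) + (54) + (-72) + (-27) + (-72) + (96) + (-81) + (-108) + (144) + (-192) = -204.
Reducing mod 7: -204 ≡ 6 (mod 7).
Since F(a, b, c) ≡ 6 ≠ 0 (mod 7), P does NOT lie on the curve.


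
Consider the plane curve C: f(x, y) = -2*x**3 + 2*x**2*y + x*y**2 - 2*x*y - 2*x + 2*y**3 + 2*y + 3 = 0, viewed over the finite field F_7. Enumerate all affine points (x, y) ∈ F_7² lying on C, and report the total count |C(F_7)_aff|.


Affine F_7-points: {(0, 1), (0, 3), (2, 1), (3, 4), (3, 6), (4, 0), (4, 2), (4, 3), (5, 4), (6, 0), (6, 1), (6, 3)}; count = 12.

For each of the 49 pairs (x, y) ∈ F_7², evaluate f(x, y) mod 7. Record the zeros.
  x = 0: [0↦3, 1↦0, 2↦2, 3↦0, 4↦6, 5↦4, 6↦6]  zeros at y ∈ {1, 3}
  x = 1: [0↦6, 1↦4, 2↦2, 3↦5, 4↦4, 5↦4, 6↦3]  zeros at y ∈ ∅
  x = 2: [0↦4, 1↦0, 2↦5, 3↦3, 4↦6, 5↦5, 6↦5]  zeros at y ∈ {1}
  x = 3: [0↦6, 1↦4, 2↦6, 3↦3, 4↦0, 5↦2, 6↦0]  zeros at y ∈ {4, 6}
  x = 4: [0↦0, 1↦4, 2↦0, 3↦0, 4↦2, 5↦4, 6↦4]  zeros at y ∈ {0, 2, 3}
  x = 5: [0↦2, 1↦2, 2↦3, 3↦3, 4↦0, 5↦6, 6↦5]  zeros at y ∈ {4}
  x = 6: [0↦0, 1↦0, 2↦3, 3↦0, 4↦3, 5↦3, 6↦5]  zeros at y ∈ {0, 1, 3}
Collecting zeros: affine points = {(0, 1), (0, 3), (2, 1), (3, 4), (3, 6), (4, 0), (4, 2), (4, 3), (5, 4), (6, 0), (6, 1), (6, 3)}.
Total count |C(F_7)_aff| = 12.


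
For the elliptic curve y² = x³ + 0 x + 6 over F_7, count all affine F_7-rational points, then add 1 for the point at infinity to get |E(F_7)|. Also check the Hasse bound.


Affine points = {(1, 0), (2, 0), (4, 0)}; affine count = 3; |E(F_7)| = 4.

Discriminant check: Δ ∝ 4a³ + 27b² = 4·0³ + 27·6² = 4·0 + 27·36 ≡ 6 (mod 7). Nonzero ⇒ E is nonsingular.
For each x ∈ F_7, compute rhs = x³ + 0·x + 6 mod 7, then count y ∈ F_7 with y² ≡ rhs.
  x = 0: rhs = 6, matching y values: none (0 points).
  x = 1: rhs = 0, matching y values: 0 (1 points).
  x = 2: rhs = 0, matching y values: 0 (1 points).
  x = 3: rhs = 5, matching y values: none (0 points).
  x = 4: rhs = 0, matching y values: 0 (1 points).
  x = 5: rhs = 5, matching y values: none (0 points).
  x = 6: rhs = 5, matching y values: none (0 points).
Total affine count: 3.
Full point count |E(F_7)| = 3 + 1 = 4.
Hasse bound: |4 − (7+1)| = |-4| = 4 ≤ 2√7 ≈ 5.2915 ✓.


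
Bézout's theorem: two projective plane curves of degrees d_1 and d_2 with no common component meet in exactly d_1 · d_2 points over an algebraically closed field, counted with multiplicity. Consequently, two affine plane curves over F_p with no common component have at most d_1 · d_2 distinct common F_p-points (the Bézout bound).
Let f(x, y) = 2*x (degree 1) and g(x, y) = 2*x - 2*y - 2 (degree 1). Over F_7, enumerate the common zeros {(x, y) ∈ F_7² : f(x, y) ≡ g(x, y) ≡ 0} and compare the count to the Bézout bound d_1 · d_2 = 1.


Common zeros: {(0, 6)}; count = 1; Bézout bound = 1.

deg(f) = 1, deg(g) = 1, so Bézout bound = 1.
Scan x ∈ F_7. For each x, list the y ∈ F_7 with f(x, y) ≡ 0 and those with g(x, y) ≡ 0 (mod 7); the common zeros in that column are the intersection.
  x = 0: f ≡ 0 at y ∈ {0, 1, 2, 3, 4, 5, 6}; g ≡ 0 at y ∈ {6}; common: {6}.
  x = 1: f ≡ 0 at y ∈ ∅; g ≡ 0 at y ∈ {0}; common: ∅.
  x = 2: f ≡ 0 at y ∈ ∅; g ≡ 0 at y ∈ {1}; common: ∅.
  x = 3: f ≡ 0 at y ∈ ∅; g ≡ 0 at y ∈ {2}; common: ∅.
  x = 4: f ≡ 0 at y ∈ ∅; g ≡ 0 at y ∈ {3}; common: ∅.
  x = 5: f ≡ 0 at y ∈ ∅; g ≡ 0 at y ∈ {4}; common: ∅.
  x = 6: f ≡ 0 at y ∈ ∅; g ≡ 0 at y ∈ {5}; common: ∅.
Collecting: common zeros = {(0, 6)}, so the count is 1.
Comparison with the Bézout bound: 1 ≤ 1 = deg(f)·deg(g), as expected for curves with no common component (the bound is attained).


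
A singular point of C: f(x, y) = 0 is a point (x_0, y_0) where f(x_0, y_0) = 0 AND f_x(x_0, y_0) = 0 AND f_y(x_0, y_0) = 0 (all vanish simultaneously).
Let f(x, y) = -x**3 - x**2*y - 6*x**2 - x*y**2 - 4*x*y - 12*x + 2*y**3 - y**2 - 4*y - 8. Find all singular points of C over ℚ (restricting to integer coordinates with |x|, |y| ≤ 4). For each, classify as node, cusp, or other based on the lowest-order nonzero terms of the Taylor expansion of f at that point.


Singular points: {(-2, 0)}; classification: cusp.

Compute partial derivatives:
  f_x = -3*x**2 - 2*x*y - 12*x - y**2 - 4*y - 12.
  f_y = -x**2 - 2*x*y - 4*x + 6*y**2 - 2*y - 4.
Scan x_0 ∈ {−4, ..., 4}. For each x_0, f_y(x_0, y) is a polynomial in y; find its integer roots y ∈ {−4, ..., 4}, then test f_x and f at those candidates.
  x = -4: f_y(-4, y) = 6*y**2 + 6*y - 4; no integer root y with |y| ≤ 4.
  x = -3: f_y(-3, y) = 6*y**2 + 4*y - 1; no integer root y with |y| ≤ 4.
  x = -2: f_y(-2, y) = 6*y**2 + 2*y; vanishes at y ∈ {0}. (-2, 0): f_x = 0, f = 0 — SINGULAR.
  x = -1: f_y(-1, y) = 6*y**2 - 1; no integer root y with |y| ≤ 4.
  x = 0: f_y(0, y) = 6*y**2 - 2*y - 4; vanishes at y ∈ {1}. (0, 1): f_x = -17 ≠ 0.
  x = 1: f_y(1, y) = 6*y**2 - 4*y - 9; no integer root y with |y| ≤ 4.
  x = 2: f_y(2, y) = 6*y**2 - 6*y - 16; no integer root y with |y| ≤ 4.
  x = 3: f_y(3, y) = 6*y**2 - 8*y - 25; no integer root y with |y| ≤ 4.
  x = 4: f_y(4, y) = 6*y**2 - 10*y - 36; no integer root y with |y| ≤ 4.
Only singular point on the grid: (-2, 0).
Classify: substitute x = -2 + u, y = 0 + v and expand: f = -u**3 - u**2*v - u*v**2 + 2*v**3 + v**2.
No constant or linear terms (consistent with a singular point). Quadratic part: v**2. Cubic part: -u**3 - u**2*v - u*v**2 + 2*v**3.
The quadratic part v**2 is a perfect square, so there is a single (double) tangent line v = 0, i.e. y = 0. Restricting the cubic part to that line (v = 0) leaves -u**3 ≠ 0, so f is not divisible by v and the branch is v² ≈ u**3 to lowest order — this is a cusp.
Classification: cusp.
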